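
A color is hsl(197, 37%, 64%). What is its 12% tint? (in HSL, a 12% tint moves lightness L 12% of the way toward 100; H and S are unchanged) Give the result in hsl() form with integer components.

hsl(197, 37%, 68%)

L moves 12% from 64 toward 100: 64 + 4.32 = 68.32 → 68.
H and S are unchanged.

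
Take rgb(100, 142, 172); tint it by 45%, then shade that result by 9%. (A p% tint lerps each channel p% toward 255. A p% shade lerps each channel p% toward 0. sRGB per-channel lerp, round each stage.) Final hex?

Lerp each channel 45% toward 255:
  R: 100 + 0.45×(255−100) = 100 + 69.75 = 169.75 → 170
  G: 142 + 0.45×(255−142) = 142 + 50.85 = 192.85 → 193
  B: 172 + 37.35 = 209.35 → 209
After the tint: rgb(170, 193, 209) = #AAC1D1.
Per channel, c → c + 0.09(0 − c):
  R: 170 − 15.3 = 154.7 → 155
  G: 193 + 0.09×(0−193) = 193 − 17.37 = 175.63 → 176
  B: 209 + 0.09×(0−209) = 209 − 18.81 = 190.19 → 190
rgb(155, 176, 190) = #9BB0BE.

#9BB0BE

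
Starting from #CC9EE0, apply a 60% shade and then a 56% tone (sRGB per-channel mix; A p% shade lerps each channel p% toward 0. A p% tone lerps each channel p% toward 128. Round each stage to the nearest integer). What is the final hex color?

#6C636F

#CC9EE0 is rgb(204, 158, 224).
A 60% shade moves each channel 60% toward 0:
  R: 204 + 0.6×(0−204) = 204 − 122.4 = 81.6 → 82
  G: 158 + 0.6×(0−158) = 158 − 94.8 = 63.2 → 63
  B: 224 − 134.4 = 89.6 → 90
After the shade: rgb(82, 63, 90) = #523F5A.
Per channel, c → c + 0.56(128 − c):
  R: 82 + 25.76 = 107.76 → 108
  G: 63 + 0.56×(128−63) = 63 + 36.4 = 99.4 → 99
  B: 90 + 0.56×(128−90) = 90 + 21.28 = 111.28 → 111
rgb(108, 99, 111) = #6C636F.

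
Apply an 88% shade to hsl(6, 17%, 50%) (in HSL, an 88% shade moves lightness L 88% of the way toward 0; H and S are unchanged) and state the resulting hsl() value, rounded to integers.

hsl(6, 17%, 6%)

L moves 88% from 50 toward 0: 50 − 44 = 6 → 6.
H and S are unchanged.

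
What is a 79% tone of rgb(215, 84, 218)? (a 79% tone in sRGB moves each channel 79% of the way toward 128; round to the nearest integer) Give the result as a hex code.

#927793

Per channel, c → c + 0.79(128 − c):
  R: 215 + 0.79×(128−215) = 215 − 68.73 = 146.27 → 146
  G: 84 + 34.76 = 118.76 → 119
  B: 218 − 71.1 = 146.9 → 147
rgb(146, 119, 147) = #927793.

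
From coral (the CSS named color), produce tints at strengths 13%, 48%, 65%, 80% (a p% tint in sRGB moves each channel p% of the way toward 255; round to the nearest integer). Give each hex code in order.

#FF9067, #FFBCA4, #FFD2C2, #FFE5DC

CSS coral is rgb(255, 127, 80).
13%: (255→255, 127 + 16.64 = 143.64→144, 80 + 22.75 = 102.75→103) → #FF9067
48%: (255→255, 127 + 61.44 = 188.44→188, 80 + 84 = 164→164) → #FFBCA4
65%: (255→255, 127 + 83.2 = 210.2→210, 80 + 113.75 = 193.75→194) → #FFD2C2
80%: (255→255, 127 + 102.4 = 229.4→229, 80 + 140 = 220→220) → #FFE5DC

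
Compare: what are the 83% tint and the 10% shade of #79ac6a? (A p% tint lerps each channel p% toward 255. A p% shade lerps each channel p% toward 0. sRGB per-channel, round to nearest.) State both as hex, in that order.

#e8f1e6, #6d9b5f

#79ac6a is rgb(121, 172, 106).
83% tint:
  R: 121 + 0.83×(255−121) = 121 + 111.22 = 232.22 → 232
  G: 172 + 0.83×(255−172) = 172 + 68.89 = 240.89 → 241
  B: 106 + 123.67 = 229.67 → 230
  → #e8f1e6
10% shade:
  R: 121 + 0.1×(0−121) = 121 − 12.1 = 108.9 → 109
  G: 172 − 17.2 = 154.8 → 155
  B: 106 − 10.6 = 95.4 → 95
  → #6d9b5f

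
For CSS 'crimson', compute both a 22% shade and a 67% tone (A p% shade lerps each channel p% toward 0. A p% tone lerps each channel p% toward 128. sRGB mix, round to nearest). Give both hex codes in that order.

CSS crimson is rgb(220, 20, 60).
22% shade:
  R: 220 + 0.22×(0−220) = 220 − 48.4 = 171.6 → 172
  G: 20 + 0.22×(0−20) = 20 − 4.4 = 15.6 → 16
  B: 60 + 0.22×(0−60) = 60 − 13.2 = 46.8 → 47
  → #ac102f
67% tone:
  R: 220 − 61.64 = 158.36 → 158
  G: 20 + 72.36 = 92.36 → 92
  B: 60 + 0.67×(128−60) = 60 + 45.56 = 105.56 → 106
  → #9e5c6a

#ac102f, #9e5c6a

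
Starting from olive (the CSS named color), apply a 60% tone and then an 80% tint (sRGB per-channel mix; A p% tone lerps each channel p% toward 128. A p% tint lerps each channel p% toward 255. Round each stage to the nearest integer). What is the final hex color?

#e6e6db

CSS olive is rgb(128, 128, 0).
Lerp each channel 60% toward 128:
  R: 128 + 0 = 128 → 128
  G: 128 + 0.6×(128−128) = 128 + 0 = 128 → 128
  B: 0 + 0.6×(128−0) = 0 + 76.8 = 76.8 → 77
After the tone: rgb(128, 128, 77) = #80804d.
Lerp each channel 80% toward 255:
  R: 128 + 0.8×(255−128) = 128 + 101.6 = 229.6 → 230
  G: 128 + 101.6 = 229.6 → 230
  B: 77 + 142.4 = 219.4 → 219
rgb(230, 230, 219) = #e6e6db.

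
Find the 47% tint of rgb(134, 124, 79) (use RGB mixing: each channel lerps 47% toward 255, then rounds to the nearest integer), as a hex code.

Per channel, c → c + 0.47(255 − c):
  R: 134 + 56.87 = 190.87 → 191
  G: 124 + 0.47×(255−124) = 124 + 61.57 = 185.57 → 186
  B: 79 + 0.47×(255−79) = 79 + 82.72 = 161.72 → 162
rgb(191, 186, 162) = #bfbaa2.

#bfbaa2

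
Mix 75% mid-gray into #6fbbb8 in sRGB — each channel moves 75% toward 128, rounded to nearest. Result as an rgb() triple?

#6fbbb8 is rgb(111, 187, 184).
Lerp each channel 75% toward 128:
  R: 111 + 12.75 = 123.75 → 124
  G: 187 − 44.25 = 142.75 → 143
  B: 184 + 0.75×(128−184) = 184 − 42 = 142 → 142

rgb(124, 143, 142)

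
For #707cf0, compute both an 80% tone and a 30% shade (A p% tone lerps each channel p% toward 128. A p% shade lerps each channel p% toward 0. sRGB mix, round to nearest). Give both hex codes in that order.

#7d7f96, #4e57a8

#707cf0 is rgb(112, 124, 240).
80% tone:
  R: 112 + 0.8×(128−112) = 112 + 12.8 = 124.8 → 125
  G: 124 + 0.8×(128−124) = 124 + 3.2 = 127.2 → 127
  B: 240 + 0.8×(128−240) = 240 − 89.6 = 150.4 → 150
  → #7d7f96
30% shade:
  R: 112 − 33.6 = 78.4 → 78
  G: 124 + 0.3×(0−124) = 124 − 37.2 = 86.8 → 87
  B: 240 + 0.3×(0−240) = 240 − 72 = 168 → 168
  → #4e57a8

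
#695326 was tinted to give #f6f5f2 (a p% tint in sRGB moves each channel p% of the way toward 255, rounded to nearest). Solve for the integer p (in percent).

94%

#695326 is rgb(105, 83, 38); #f6f5f2 is rgb(246, 245, 242).
On the B channel (widest range): 242 ≈ 38 + (p/100)(255 − 38), so p ≈ 100×(242 − 38)/(255 − 38) = 20400/217 = 94.01.
p = 94 reproduces all three channels after rounding.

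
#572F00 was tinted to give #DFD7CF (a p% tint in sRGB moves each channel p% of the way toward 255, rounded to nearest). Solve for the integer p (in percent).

81%

#572F00 is rgb(87, 47, 0); #DFD7CF is rgb(223, 215, 207).
On the B channel (widest range): 207 ≈ 0 + (p/100)(255 − 0), so p ≈ 100×(207 − 0)/(255 − 0) = 20700/255 = 81.18.
p = 81 reproduces all three channels after rounding.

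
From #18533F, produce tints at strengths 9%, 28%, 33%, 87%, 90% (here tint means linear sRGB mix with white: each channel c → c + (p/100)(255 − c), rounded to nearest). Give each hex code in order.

#2D6250, #598375, #648C7E, #E1E9E6, #E8EEEC

#18533F is rgb(24, 83, 63).
9%: (24 + 20.79 = 44.79→45, 83 + 15.48 = 98.48→98, 63 + 17.28 = 80.28→80) → #2D6250
28%: (24 + 64.68 = 88.68→89, 83 + 48.16 = 131.16→131, 63 + 53.76 = 116.76→117) → #598375
33%: (24 + 76.23 = 100.23→100, 83 + 56.76 = 139.76→140, 63 + 63.36 = 126.36→126) → #648C7E
87%: (24 + 200.97 = 224.97→225, 83 + 149.64 = 232.64→233, 63 + 167.04 = 230.04→230) → #E1E9E6
90%: (24 + 207.9 = 231.9→232, 83 + 154.8 = 237.8→238, 63 + 172.8 = 235.8→236) → #E8EEEC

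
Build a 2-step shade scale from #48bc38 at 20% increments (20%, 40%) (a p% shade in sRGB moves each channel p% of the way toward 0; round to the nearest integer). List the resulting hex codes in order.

#48bc38 is rgb(72, 188, 56).
20%: (72 − 14.4 = 57.6→58, 188 − 37.6 = 150.4→150, 56 − 11.2 = 44.8→45) → #3a962d
40%: (72 − 28.8 = 43.2→43, 188 − 75.2 = 112.8→113, 56 − 22.4 = 33.6→34) → #2b7122

#3a962d, #2b7122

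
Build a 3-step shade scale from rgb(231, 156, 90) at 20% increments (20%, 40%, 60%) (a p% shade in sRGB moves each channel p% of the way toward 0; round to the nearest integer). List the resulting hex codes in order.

20%: (231 − 46.2 = 184.8→185, 156 − 31.2 = 124.8→125, 90 − 18 = 72→72) → #B97D48
40%: (231 − 92.4 = 138.6→139, 156 − 62.4 = 93.6→94, 90 − 36 = 54→54) → #8B5E36
60%: (231 − 138.6 = 92.4→92, 156 − 93.6 = 62.4→62, 90 − 54 = 36→36) → #5C3E24

#B97D48, #8B5E36, #5C3E24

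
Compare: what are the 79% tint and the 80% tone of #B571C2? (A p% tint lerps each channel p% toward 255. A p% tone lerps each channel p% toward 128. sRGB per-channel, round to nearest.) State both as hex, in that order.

#EFE1F2, #8B7D8D

#B571C2 is rgb(181, 113, 194).
79% tint:
  R: 181 + 58.46 = 239.46 → 239
  G: 113 + 0.79×(255−113) = 113 + 112.18 = 225.18 → 225
  B: 194 + 0.79×(255−194) = 194 + 48.19 = 242.19 → 242
  → #EFE1F2
80% tone:
  R: 181 − 42.4 = 138.6 → 139
  G: 113 + 0.8×(128−113) = 113 + 12 = 125 → 125
  B: 194 − 52.8 = 141.2 → 141
  → #8B7D8D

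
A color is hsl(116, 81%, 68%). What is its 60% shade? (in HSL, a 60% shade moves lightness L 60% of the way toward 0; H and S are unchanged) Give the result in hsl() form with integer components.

L moves 60% from 68 toward 0: 68 − 40.8 = 27.2 → 27.
H and S are unchanged.

hsl(116, 81%, 27%)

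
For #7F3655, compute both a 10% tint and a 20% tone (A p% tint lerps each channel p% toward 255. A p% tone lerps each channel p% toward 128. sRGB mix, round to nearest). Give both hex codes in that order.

#7F3655 is rgb(127, 54, 85).
10% tint:
  R: 127 + 0.1×(255−127) = 127 + 12.8 = 139.8 → 140
  G: 54 + 0.1×(255−54) = 54 + 20.1 = 74.1 → 74
  B: 85 + 0.1×(255−85) = 85 + 17 = 102 → 102
  → #8C4A66
20% tone:
  R: 127 + 0.2×(128−127) = 127 + 0.2 = 127.2 → 127
  G: 54 + 0.2×(128−54) = 54 + 14.8 = 68.8 → 69
  B: 85 + 0.2×(128−85) = 85 + 8.6 = 93.6 → 94
  → #7F455E

#8C4A66, #7F455E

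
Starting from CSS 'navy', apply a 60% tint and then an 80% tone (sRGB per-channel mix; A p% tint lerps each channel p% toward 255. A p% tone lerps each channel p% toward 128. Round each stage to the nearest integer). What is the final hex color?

CSS navy is rgb(0, 0, 128).
Per channel, c → c + 0.6(255 − c):
  R: 0 + 153 = 153 → 153
  G: 0 + 153 = 153 → 153
  B: 128 + 0.6×(255−128) = 128 + 76.2 = 204.2 → 204
After the tint: rgb(153, 153, 204) = #9999cc.
Lerp each channel 80% toward 128:
  R: 153 + 0.8×(128−153) = 153 − 20 = 133 → 133
  G: 153 + 0.8×(128−153) = 153 − 20 = 133 → 133
  B: 204 + 0.8×(128−204) = 204 − 60.8 = 143.2 → 143
rgb(133, 133, 143) = #85858f.

#85858f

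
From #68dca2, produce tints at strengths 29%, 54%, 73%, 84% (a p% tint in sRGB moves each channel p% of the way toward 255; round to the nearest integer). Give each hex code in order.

#94e6bd, #baefd4, #d6f6e6, #e7f9f0

#68dca2 is rgb(104, 220, 162).
29%: (104 + 43.79 = 147.79→148, 220 + 10.15 = 230.15→230, 162 + 26.97 = 188.97→189) → #94e6bd
54%: (104 + 81.54 = 185.54→186, 220 + 18.9 = 238.9→239, 162 + 50.22 = 212.22→212) → #baefd4
73%: (104 + 110.23 = 214.23→214, 220 + 25.55 = 245.55→246, 162 + 67.89 = 229.89→230) → #d6f6e6
84%: (104 + 126.84 = 230.84→231, 220 + 29.4 = 249.4→249, 162 + 78.12 = 240.12→240) → #e7f9f0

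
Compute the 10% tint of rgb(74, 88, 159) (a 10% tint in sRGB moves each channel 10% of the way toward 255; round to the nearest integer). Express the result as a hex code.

A 10% tint moves each channel 10% toward 255:
  R: 74 + 0.1×(255−74) = 74 + 18.1 = 92.1 → 92
  G: 88 + 0.1×(255−88) = 88 + 16.7 = 104.7 → 105
  B: 159 + 9.6 = 168.6 → 169
rgb(92, 105, 169) = #5C69A9.

#5C69A9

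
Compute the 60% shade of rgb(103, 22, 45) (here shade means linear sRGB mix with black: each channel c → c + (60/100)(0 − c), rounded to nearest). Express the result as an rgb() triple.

A 60% shade moves each channel 60% toward 0:
  R: 103 − 61.8 = 41.2 → 41
  G: 22 − 13.2 = 8.8 → 9
  B: 45 + 0.6×(0−45) = 45 − 27 = 18 → 18

rgb(41, 9, 18)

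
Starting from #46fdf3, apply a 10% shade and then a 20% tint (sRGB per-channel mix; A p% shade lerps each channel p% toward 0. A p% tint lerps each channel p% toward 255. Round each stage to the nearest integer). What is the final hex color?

#65e9e2

#46fdf3 is rgb(70, 253, 243).
Per channel, c → c + 0.1(0 − c):
  R: 70 − 7 = 63 → 63
  G: 253 + 0.1×(0−253) = 253 − 25.3 = 227.7 → 228
  B: 243 − 24.3 = 218.7 → 219
After the shade: rgb(63, 228, 219) = #3fe4db.
Lerp each channel 20% toward 255:
  R: 63 + 0.2×(255−63) = 63 + 38.4 = 101.4 → 101
  G: 228 + 5.4 = 233.4 → 233
  B: 219 + 0.2×(255−219) = 219 + 7.2 = 226.2 → 226
rgb(101, 233, 226) = #65e9e2.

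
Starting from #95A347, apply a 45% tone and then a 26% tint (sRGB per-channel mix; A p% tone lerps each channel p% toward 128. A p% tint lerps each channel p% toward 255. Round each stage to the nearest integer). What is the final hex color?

#AAAF8A

#95A347 is rgb(149, 163, 71).
A 45% tone moves each channel 45% toward 128:
  R: 149 − 9.45 = 139.55 → 140
  G: 163 − 15.75 = 147.25 → 147
  B: 71 + 0.45×(128−71) = 71 + 25.65 = 96.65 → 97
After the tone: rgb(140, 147, 97) = #8C9361.
Lerp each channel 26% toward 255:
  R: 140 + 29.9 = 169.9 → 170
  G: 147 + 0.26×(255−147) = 147 + 28.08 = 175.08 → 175
  B: 97 + 0.26×(255−97) = 97 + 41.08 = 138.08 → 138
rgb(170, 175, 138) = #AAAF8A.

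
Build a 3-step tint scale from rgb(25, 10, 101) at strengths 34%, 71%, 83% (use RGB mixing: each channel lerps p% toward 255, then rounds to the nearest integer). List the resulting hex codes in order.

34%: (25 + 78.2 = 103.2→103, 10 + 83.3 = 93.3→93, 101 + 52.36 = 153.36→153) → #675d99
71%: (25 + 163.3 = 188.3→188, 10 + 173.95 = 183.95→184, 101 + 109.34 = 210.34→210) → #bcb8d2
83%: (25 + 190.9 = 215.9→216, 10 + 203.35 = 213.35→213, 101 + 127.82 = 228.82→229) → #d8d5e5

#675d99, #bcb8d2, #d8d5e5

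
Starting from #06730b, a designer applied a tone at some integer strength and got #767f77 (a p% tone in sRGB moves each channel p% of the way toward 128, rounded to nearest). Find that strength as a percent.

92%

#06730b is rgb(6, 115, 11); #767f77 is rgb(118, 127, 119).
On the R channel (widest range): 118 ≈ 6 + (p/100)(128 − 6), so p ≈ 100×(118 − 6)/(128 − 6) = 11200/122 = 91.80.
p = 92 reproduces all three channels after rounding.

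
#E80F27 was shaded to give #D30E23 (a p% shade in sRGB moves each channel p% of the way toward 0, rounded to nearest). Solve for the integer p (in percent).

#E80F27 is rgb(232, 15, 39); #D30E23 is rgb(211, 14, 35).
On the R channel (widest range): 211 ≈ 232 + (p/100)(0 − 232), so p ≈ 100×(211 − 232)/(0 − 232) = -2100/-232 = 9.05.
p = 9 reproduces all three channels after rounding.

9%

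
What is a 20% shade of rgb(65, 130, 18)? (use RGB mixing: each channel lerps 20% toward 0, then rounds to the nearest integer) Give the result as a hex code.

Lerp each channel 20% toward 0:
  R: 65 + 0.2×(0−65) = 65 − 13 = 52 → 52
  G: 130 − 26 = 104 → 104
  B: 18 + 0.2×(0−18) = 18 − 3.6 = 14.4 → 14
rgb(52, 104, 14) = #34680E.

#34680E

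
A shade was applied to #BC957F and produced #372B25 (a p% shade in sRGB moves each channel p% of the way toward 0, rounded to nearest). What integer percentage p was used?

71%

#BC957F is rgb(188, 149, 127); #372B25 is rgb(55, 43, 37).
On the R channel (widest range): 55 ≈ 188 + (p/100)(0 − 188), so p ≈ 100×(55 − 188)/(0 − 188) = -13300/-188 = 70.74.
p = 71 reproduces all three channels after rounding.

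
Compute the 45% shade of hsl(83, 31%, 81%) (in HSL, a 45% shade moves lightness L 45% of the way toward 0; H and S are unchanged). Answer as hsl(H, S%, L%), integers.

L moves 45% from 81 toward 0: 81 − 36.45 = 44.55 → 45.
H and S are unchanged.

hsl(83, 31%, 45%)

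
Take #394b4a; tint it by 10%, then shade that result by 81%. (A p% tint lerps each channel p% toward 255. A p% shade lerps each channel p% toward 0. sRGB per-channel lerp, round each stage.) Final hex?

#0f1211

#394b4a is rgb(57, 75, 74).
Lerp each channel 10% toward 255:
  R: 57 + 19.8 = 76.8 → 77
  G: 75 + 0.1×(255−75) = 75 + 18 = 93 → 93
  B: 74 + 18.1 = 92.1 → 92
After the tint: rgb(77, 93, 92) = #4d5d5c.
Per channel, c → c + 0.81(0 − c):
  R: 77 − 62.37 = 14.63 → 15
  G: 93 + 0.81×(0−93) = 93 − 75.33 = 17.67 → 18
  B: 92 + 0.81×(0−92) = 92 − 74.52 = 17.48 → 17
rgb(15, 18, 17) = #0f1211.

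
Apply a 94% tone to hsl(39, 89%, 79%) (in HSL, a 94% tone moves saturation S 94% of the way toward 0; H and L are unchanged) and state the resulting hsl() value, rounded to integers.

hsl(39, 5%, 79%)

S moves 94% from 89 toward 0: 89 − 83.66 = 5.34 → 5.
H and L are unchanged.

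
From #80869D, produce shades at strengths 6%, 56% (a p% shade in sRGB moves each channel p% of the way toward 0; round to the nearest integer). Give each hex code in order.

#80869D is rgb(128, 134, 157).
6%: (128 − 7.68 = 120.32→120, 134 − 8.04 = 125.96→126, 157 − 9.42 = 147.58→148) → #787E94
56%: (128 − 71.68 = 56.32→56, 134 − 75.04 = 58.96→59, 157 − 87.92 = 69.08→69) → #383B45

#787E94, #383B45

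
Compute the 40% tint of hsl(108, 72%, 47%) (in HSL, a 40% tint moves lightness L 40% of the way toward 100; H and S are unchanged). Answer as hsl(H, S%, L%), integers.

hsl(108, 72%, 68%)

L moves 40% from 47 toward 100: 47 + 21.2 = 68.2 → 68.
H and S are unchanged.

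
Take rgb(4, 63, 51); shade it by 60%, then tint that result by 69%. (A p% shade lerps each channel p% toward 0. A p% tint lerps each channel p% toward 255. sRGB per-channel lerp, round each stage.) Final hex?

Lerp each channel 60% toward 0:
  R: 4 − 2.4 = 1.6 → 2
  G: 63 + 0.6×(0−63) = 63 − 37.8 = 25.2 → 25
  B: 51 + 0.6×(0−51) = 51 − 30.6 = 20.4 → 20
After the shade: rgb(2, 25, 20) = #021914.
Per channel, c → c + 0.69(255 − c):
  R: 2 + 174.57 = 176.57 → 177
  G: 25 + 158.7 = 183.7 → 184
  B: 20 + 162.15 = 182.15 → 182
rgb(177, 184, 182) = #b1b8b6.

#b1b8b6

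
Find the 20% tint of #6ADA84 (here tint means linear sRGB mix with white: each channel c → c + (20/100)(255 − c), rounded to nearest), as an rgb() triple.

#6ADA84 is rgb(106, 218, 132).
Per channel, c → c + 0.2(255 − c):
  R: 106 + 0.2×(255−106) = 106 + 29.8 = 135.8 → 136
  G: 218 + 7.4 = 225.4 → 225
  B: 132 + 0.2×(255−132) = 132 + 24.6 = 156.6 → 157

rgb(136, 225, 157)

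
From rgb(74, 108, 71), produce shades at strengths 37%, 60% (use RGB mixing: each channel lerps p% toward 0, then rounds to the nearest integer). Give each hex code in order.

37%: (74 − 27.38 = 46.62→47, 108 − 39.96 = 68.04→68, 71 − 26.27 = 44.73→45) → #2f442d
60%: (74 − 44.4 = 29.6→30, 108 − 64.8 = 43.2→43, 71 − 42.6 = 28.4→28) → #1e2b1c

#2f442d, #1e2b1c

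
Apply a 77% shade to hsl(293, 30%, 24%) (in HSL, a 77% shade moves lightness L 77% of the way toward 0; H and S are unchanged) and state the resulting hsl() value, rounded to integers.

hsl(293, 30%, 6%)

L moves 77% from 24 toward 0: 24 − 18.48 = 5.52 → 6.
H and S are unchanged.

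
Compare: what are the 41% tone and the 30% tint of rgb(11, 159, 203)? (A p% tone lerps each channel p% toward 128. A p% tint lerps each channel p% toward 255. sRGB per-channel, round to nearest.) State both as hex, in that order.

41% tone:
  R: 11 + 0.41×(128−11) = 11 + 47.97 = 58.97 → 59
  G: 159 + 0.41×(128−159) = 159 − 12.71 = 146.29 → 146
  B: 203 − 30.75 = 172.25 → 172
  → #3B92AC
30% tint:
  R: 11 + 73.2 = 84.2 → 84
  G: 159 + 0.3×(255−159) = 159 + 28.8 = 187.8 → 188
  B: 203 + 0.3×(255−203) = 203 + 15.6 = 218.6 → 219
  → #54BCDB

#3B92AC, #54BCDB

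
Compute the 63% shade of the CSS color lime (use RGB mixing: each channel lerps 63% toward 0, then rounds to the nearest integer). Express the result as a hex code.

#005e00

CSS lime is rgb(0, 255, 0).
Per channel, c → c + 0.63(0 − c):
  R: 0 + 0.63×(0−0) = 0 + 0 = 0 → 0
  G: 255 + 0.63×(0−255) = 255 − 160.65 = 94.35 → 94
  B: 0 + 0.63×(0−0) = 0 + 0 = 0 → 0
rgb(0, 94, 0) = #005e00.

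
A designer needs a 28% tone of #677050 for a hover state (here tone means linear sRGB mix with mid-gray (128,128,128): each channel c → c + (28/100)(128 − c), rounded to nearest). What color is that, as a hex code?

#6e745d

#677050 is rgb(103, 112, 80).
Per channel, c → c + 0.28(128 − c):
  R: 103 + 7 = 110 → 110
  G: 112 + 0.28×(128−112) = 112 + 4.48 = 116.48 → 116
  B: 80 + 0.28×(128−80) = 80 + 13.44 = 93.44 → 93
rgb(110, 116, 93) = #6e745d.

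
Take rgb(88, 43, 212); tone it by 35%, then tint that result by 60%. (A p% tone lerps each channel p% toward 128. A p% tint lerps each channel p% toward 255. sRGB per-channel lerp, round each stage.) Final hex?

#C2B6E2

Lerp each channel 35% toward 128:
  R: 88 + 14 = 102 → 102
  G: 43 + 29.75 = 72.75 → 73
  B: 212 + 0.35×(128−212) = 212 − 29.4 = 182.6 → 183
After the tone: rgb(102, 73, 183) = #6649B7.
Per channel, c → c + 0.6(255 − c):
  R: 102 + 0.6×(255−102) = 102 + 91.8 = 193.8 → 194
  G: 73 + 109.2 = 182.2 → 182
  B: 183 + 43.2 = 226.2 → 226
rgb(194, 182, 226) = #C2B6E2.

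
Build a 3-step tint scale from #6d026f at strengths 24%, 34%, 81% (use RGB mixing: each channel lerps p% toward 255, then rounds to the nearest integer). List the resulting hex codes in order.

#903f92, #9f58a0, #e3cfe4

#6d026f is rgb(109, 2, 111).
24%: (109 + 35.04 = 144.04→144, 2 + 60.72 = 62.72→63, 111 + 34.56 = 145.56→146) → #903f92
34%: (109 + 49.64 = 158.64→159, 2 + 86.02 = 88.02→88, 111 + 48.96 = 159.96→160) → #9f58a0
81%: (109 + 118.26 = 227.26→227, 2 + 204.93 = 206.93→207, 111 + 116.64 = 227.64→228) → #e3cfe4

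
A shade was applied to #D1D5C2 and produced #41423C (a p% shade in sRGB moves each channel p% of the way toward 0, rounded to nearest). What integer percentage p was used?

69%

#D1D5C2 is rgb(209, 213, 194); #41423C is rgb(65, 66, 60).
On the G channel (widest range): 66 ≈ 213 + (p/100)(0 − 213), so p ≈ 100×(66 − 213)/(0 − 213) = -14700/-213 = 69.01.
p = 69 reproduces all three channels after rounding.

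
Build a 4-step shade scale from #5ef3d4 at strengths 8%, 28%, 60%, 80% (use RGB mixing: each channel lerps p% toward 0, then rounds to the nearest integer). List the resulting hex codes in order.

#56e0c3, #44af99, #266155, #13312a

#5ef3d4 is rgb(94, 243, 212).
8%: (94 − 7.52 = 86.48→86, 243 − 19.44 = 223.56→224, 212 − 16.96 = 195.04→195) → #56e0c3
28%: (94 − 26.32 = 67.68→68, 243 − 68.04 = 174.96→175, 212 − 59.36 = 152.64→153) → #44af99
60%: (94 − 56.4 = 37.6→38, 243 − 145.8 = 97.2→97, 212 − 127.2 = 84.8→85) → #266155
80%: (94 − 75.2 = 18.8→19, 243 − 194.4 = 48.6→49, 212 − 169.6 = 42.4→42) → #13312a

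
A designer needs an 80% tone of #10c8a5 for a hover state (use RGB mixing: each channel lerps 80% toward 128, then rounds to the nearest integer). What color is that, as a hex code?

#10c8a5 is rgb(16, 200, 165).
Per channel, c → c + 0.8(128 − c):
  R: 16 + 0.8×(128−16) = 16 + 89.6 = 105.6 → 106
  G: 200 − 57.6 = 142.4 → 142
  B: 165 + 0.8×(128−165) = 165 − 29.6 = 135.4 → 135
rgb(106, 142, 135) = #6a8e87.

#6a8e87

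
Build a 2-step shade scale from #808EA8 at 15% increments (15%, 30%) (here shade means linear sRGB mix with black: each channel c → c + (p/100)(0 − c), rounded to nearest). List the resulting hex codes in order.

#808EA8 is rgb(128, 142, 168).
15%: (128 − 19.2 = 108.8→109, 142 − 21.3 = 120.7→121, 168 − 25.2 = 142.8→143) → #6D798F
30%: (128 − 38.4 = 89.6→90, 142 − 42.6 = 99.4→99, 168 − 50.4 = 117.6→118) → #5A6376

#6D798F, #5A6376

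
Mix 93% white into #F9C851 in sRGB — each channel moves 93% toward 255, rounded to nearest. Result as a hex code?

#FFFBF3

#F9C851 is rgb(249, 200, 81).
A 93% tint moves each channel 93% toward 255:
  R: 249 + 5.58 = 254.58 → 255
  G: 200 + 0.93×(255−200) = 200 + 51.15 = 251.15 → 251
  B: 81 + 161.82 = 242.82 → 243
rgb(255, 251, 243) = #FFFBF3.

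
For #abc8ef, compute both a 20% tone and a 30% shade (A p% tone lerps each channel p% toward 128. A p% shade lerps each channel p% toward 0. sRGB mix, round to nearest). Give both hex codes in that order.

#abc8ef is rgb(171, 200, 239).
20% tone:
  R: 171 − 8.6 = 162.4 → 162
  G: 200 − 14.4 = 185.6 → 186
  B: 239 + 0.2×(128−239) = 239 − 22.2 = 216.8 → 217
  → #a2bad9
30% shade:
  R: 171 − 51.3 = 119.7 → 120
  G: 200 − 60 = 140 → 140
  B: 239 + 0.3×(0−239) = 239 − 71.7 = 167.3 → 167
  → #788ca7

#a2bad9, #788ca7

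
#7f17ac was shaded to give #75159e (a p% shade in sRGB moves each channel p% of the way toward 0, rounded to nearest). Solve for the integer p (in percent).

#7f17ac is rgb(127, 23, 172); #75159e is rgb(117, 21, 158).
On the B channel (widest range): 158 ≈ 172 + (p/100)(0 − 172), so p ≈ 100×(158 − 172)/(0 − 172) = -1400/-172 = 8.14.
p = 8 reproduces all three channels after rounding.

8%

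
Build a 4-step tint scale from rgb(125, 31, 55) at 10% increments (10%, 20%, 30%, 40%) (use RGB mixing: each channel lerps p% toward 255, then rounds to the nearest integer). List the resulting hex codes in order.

#8a354b, #974c5f, #a46273, #b17987

10%: (125 + 13 = 138→138, 31 + 22.4 = 53.4→53, 55 + 20 = 75→75) → #8a354b
20%: (125 + 26 = 151→151, 31 + 44.8 = 75.8→76, 55 + 40 = 95→95) → #974c5f
30%: (125 + 39 = 164→164, 31 + 67.2 = 98.2→98, 55 + 60 = 115→115) → #a46273
40%: (125 + 52 = 177→177, 31 + 89.6 = 120.6→121, 55 + 80 = 135→135) → #b17987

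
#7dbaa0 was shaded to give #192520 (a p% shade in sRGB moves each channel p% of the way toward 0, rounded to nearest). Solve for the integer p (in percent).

80%

#7dbaa0 is rgb(125, 186, 160); #192520 is rgb(25, 37, 32).
On the G channel (widest range): 37 ≈ 186 + (p/100)(0 − 186), so p ≈ 100×(37 − 186)/(0 − 186) = -14900/-186 = 80.11.
p = 80 reproduces all three channels after rounding.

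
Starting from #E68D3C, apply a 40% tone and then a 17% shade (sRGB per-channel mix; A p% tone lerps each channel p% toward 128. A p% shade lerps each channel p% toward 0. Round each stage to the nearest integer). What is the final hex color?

#9D7148

#E68D3C is rgb(230, 141, 60).
Per channel, c → c + 0.4(128 − c):
  R: 230 + 0.4×(128−230) = 230 − 40.8 = 189.2 → 189
  G: 141 − 5.2 = 135.8 → 136
  B: 60 + 0.4×(128−60) = 60 + 27.2 = 87.2 → 87
After the tone: rgb(189, 136, 87) = #BD8857.
A 17% shade moves each channel 17% toward 0:
  R: 189 − 32.13 = 156.87 → 157
  G: 136 − 23.12 = 112.88 → 113
  B: 87 − 14.79 = 72.21 → 72
rgb(157, 113, 72) = #9D7148.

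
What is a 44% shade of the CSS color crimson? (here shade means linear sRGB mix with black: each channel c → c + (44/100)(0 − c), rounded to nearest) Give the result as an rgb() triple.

CSS crimson is rgb(220, 20, 60).
Lerp each channel 44% toward 0:
  R: 220 + 0.44×(0−220) = 220 − 96.8 = 123.2 → 123
  G: 20 − 8.8 = 11.2 → 11
  B: 60 − 26.4 = 33.6 → 34

rgb(123, 11, 34)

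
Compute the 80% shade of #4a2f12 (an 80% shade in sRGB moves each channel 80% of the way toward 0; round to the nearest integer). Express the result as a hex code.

#4a2f12 is rgb(74, 47, 18).
An 80% shade moves each channel 80% toward 0:
  R: 74 − 59.2 = 14.8 → 15
  G: 47 − 37.6 = 9.4 → 9
  B: 18 − 14.4 = 3.6 → 4
rgb(15, 9, 4) = #0f0904.

#0f0904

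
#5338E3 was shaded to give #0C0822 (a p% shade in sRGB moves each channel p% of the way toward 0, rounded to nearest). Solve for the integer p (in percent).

85%

#5338E3 is rgb(83, 56, 227); #0C0822 is rgb(12, 8, 34).
On the B channel (widest range): 34 ≈ 227 + (p/100)(0 − 227), so p ≈ 100×(34 − 227)/(0 − 227) = -19300/-227 = 85.02.
p = 85 reproduces all three channels after rounding.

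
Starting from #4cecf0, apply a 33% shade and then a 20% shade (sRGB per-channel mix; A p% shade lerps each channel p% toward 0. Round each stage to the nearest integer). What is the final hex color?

#4cecf0 is rgb(76, 236, 240).
Per channel, c → c + 0.33(0 − c):
  R: 76 + 0.33×(0−76) = 76 − 25.08 = 50.92 → 51
  G: 236 + 0.33×(0−236) = 236 − 77.88 = 158.12 → 158
  B: 240 + 0.33×(0−240) = 240 − 79.2 = 160.8 → 161
After the shade: rgb(51, 158, 161) = #339ea1.
Per channel, c → c + 0.2(0 − c):
  R: 51 − 10.2 = 40.8 → 41
  G: 158 − 31.6 = 126.4 → 126
  B: 161 + 0.2×(0−161) = 161 − 32.2 = 128.8 → 129
rgb(41, 126, 129) = #297e81.

#297e81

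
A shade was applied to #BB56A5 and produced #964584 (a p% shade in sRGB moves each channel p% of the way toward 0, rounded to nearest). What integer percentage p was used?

20%

#BB56A5 is rgb(187, 86, 165); #964584 is rgb(150, 69, 132).
On the R channel (widest range): 150 ≈ 187 + (p/100)(0 − 187), so p ≈ 100×(150 − 187)/(0 − 187) = -3700/-187 = 19.79.
p = 20 reproduces all three channels after rounding.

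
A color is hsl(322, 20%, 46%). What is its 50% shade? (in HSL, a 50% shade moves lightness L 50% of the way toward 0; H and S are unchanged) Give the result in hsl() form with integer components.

hsl(322, 20%, 23%)

L moves 50% from 46 toward 0: 46 − 23 = 23 → 23.
H and S are unchanged.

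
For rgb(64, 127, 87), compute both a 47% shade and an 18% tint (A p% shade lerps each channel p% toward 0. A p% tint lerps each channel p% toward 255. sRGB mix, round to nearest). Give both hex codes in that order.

47% shade:
  R: 64 − 30.08 = 33.92 → 34
  G: 127 − 59.69 = 67.31 → 67
  B: 87 + 0.47×(0−87) = 87 − 40.89 = 46.11 → 46
  → #22432e
18% tint:
  R: 64 + 0.18×(255−64) = 64 + 34.38 = 98.38 → 98
  G: 127 + 0.18×(255−127) = 127 + 23.04 = 150.04 → 150
  B: 87 + 0.18×(255−87) = 87 + 30.24 = 117.24 → 117
  → #629675

#22432e, #629675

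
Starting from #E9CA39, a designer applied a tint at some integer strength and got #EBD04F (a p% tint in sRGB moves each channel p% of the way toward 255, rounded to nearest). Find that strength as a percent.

#E9CA39 is rgb(233, 202, 57); #EBD04F is rgb(235, 208, 79).
On the B channel (widest range): 79 ≈ 57 + (p/100)(255 − 57), so p ≈ 100×(79 − 57)/(255 − 57) = 2200/198 = 11.11.
p = 11 reproduces all three channels after rounding.

11%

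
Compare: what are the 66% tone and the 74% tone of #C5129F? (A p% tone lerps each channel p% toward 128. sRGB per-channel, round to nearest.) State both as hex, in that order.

#975B8B, #926388

#C5129F is rgb(197, 18, 159).
66% tone:
  R: 197 + 0.66×(128−197) = 197 − 45.54 = 151.46 → 151
  G: 18 + 0.66×(128−18) = 18 + 72.6 = 90.6 → 91
  B: 159 − 20.46 = 138.54 → 139
  → #975B8B
74% tone:
  R: 197 + 0.74×(128−197) = 197 − 51.06 = 145.94 → 146
  G: 18 + 0.74×(128−18) = 18 + 81.4 = 99.4 → 99
  B: 159 + 0.74×(128−159) = 159 − 22.94 = 136.06 → 136
  → #926388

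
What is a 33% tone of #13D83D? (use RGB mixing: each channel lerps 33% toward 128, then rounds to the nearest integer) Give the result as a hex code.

#13D83D is rgb(19, 216, 61).
Lerp each channel 33% toward 128:
  R: 19 + 35.97 = 54.97 → 55
  G: 216 + 0.33×(128−216) = 216 − 29.04 = 186.96 → 187
  B: 61 + 0.33×(128−61) = 61 + 22.11 = 83.11 → 83
rgb(55, 187, 83) = #37BB53.

#37BB53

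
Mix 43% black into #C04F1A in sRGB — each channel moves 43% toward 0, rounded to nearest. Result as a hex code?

#C04F1A is rgb(192, 79, 26).
Per channel, c → c + 0.43(0 − c):
  R: 192 − 82.56 = 109.44 → 109
  G: 79 + 0.43×(0−79) = 79 − 33.97 = 45.03 → 45
  B: 26 + 0.43×(0−26) = 26 − 11.18 = 14.82 → 15
rgb(109, 45, 15) = #6D2D0F.

#6D2D0F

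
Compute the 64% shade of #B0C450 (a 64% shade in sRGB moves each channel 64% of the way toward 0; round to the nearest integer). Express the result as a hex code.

#B0C450 is rgb(176, 196, 80).
Lerp each channel 64% toward 0:
  R: 176 + 0.64×(0−176) = 176 − 112.64 = 63.36 → 63
  G: 196 − 125.44 = 70.56 → 71
  B: 80 + 0.64×(0−80) = 80 − 51.2 = 28.8 → 29
rgb(63, 71, 29) = #3F471D.

#3F471D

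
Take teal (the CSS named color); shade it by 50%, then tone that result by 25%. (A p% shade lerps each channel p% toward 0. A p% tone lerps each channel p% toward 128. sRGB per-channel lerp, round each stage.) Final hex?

#205050

CSS teal is rgb(0, 128, 128).
Per channel, c → c + 0.5(0 − c):
  R: 0 + 0.5×(0−0) = 0 + 0 = 0 → 0
  G: 128 + 0.5×(0−128) = 128 − 64 = 64 → 64
  B: 128 + 0.5×(0−128) = 128 − 64 = 64 → 64
After the shade: rgb(0, 64, 64) = #004040.
Per channel, c → c + 0.25(128 − c):
  R: 0 + 32 = 32 → 32
  G: 64 + 0.25×(128−64) = 64 + 16 = 80 → 80
  B: 64 + 0.25×(128−64) = 64 + 16 = 80 → 80
rgb(32, 80, 80) = #205050.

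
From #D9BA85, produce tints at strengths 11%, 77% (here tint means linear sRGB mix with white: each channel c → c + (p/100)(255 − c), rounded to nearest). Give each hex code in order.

#DDC292, #F6EFE3

#D9BA85 is rgb(217, 186, 133).
11%: (217 + 4.18 = 221.18→221, 186 + 7.59 = 193.59→194, 133 + 13.42 = 146.42→146) → #DDC292
77%: (217 + 29.26 = 246.26→246, 186 + 53.13 = 239.13→239, 133 + 93.94 = 226.94→227) → #F6EFE3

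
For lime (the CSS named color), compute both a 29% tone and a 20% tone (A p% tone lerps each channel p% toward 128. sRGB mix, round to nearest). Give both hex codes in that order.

#25da25, #1ae61a

CSS lime is rgb(0, 255, 0).
29% tone:
  R: 0 + 0.29×(128−0) = 0 + 37.12 = 37.12 → 37
  G: 255 + 0.29×(128−255) = 255 − 36.83 = 218.17 → 218
  B: 0 + 0.29×(128−0) = 0 + 37.12 = 37.12 → 37
  → #25da25
20% tone:
  R: 0 + 25.6 = 25.6 → 26
  G: 255 + 0.2×(128−255) = 255 − 25.4 = 229.6 → 230
  B: 0 + 25.6 = 25.6 → 26
  → #1ae61a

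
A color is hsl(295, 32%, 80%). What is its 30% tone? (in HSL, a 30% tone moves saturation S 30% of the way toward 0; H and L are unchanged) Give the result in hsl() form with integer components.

S moves 30% from 32 toward 0: 32 − 9.6 = 22.4 → 22.
H and L are unchanged.

hsl(295, 22%, 80%)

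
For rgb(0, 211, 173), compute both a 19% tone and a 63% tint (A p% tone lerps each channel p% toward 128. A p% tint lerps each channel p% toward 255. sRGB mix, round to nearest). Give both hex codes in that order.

19% tone:
  R: 0 + 0.19×(128−0) = 0 + 24.32 = 24.32 → 24
  G: 211 + 0.19×(128−211) = 211 − 15.77 = 195.23 → 195
  B: 173 + 0.19×(128−173) = 173 − 8.55 = 164.45 → 164
  → #18C3A4
63% tint:
  R: 0 + 0.63×(255−0) = 0 + 160.65 = 160.65 → 161
  G: 211 + 0.63×(255−211) = 211 + 27.72 = 238.72 → 239
  B: 173 + 0.63×(255−173) = 173 + 51.66 = 224.66 → 225
  → #A1EFE1

#18C3A4, #A1EFE1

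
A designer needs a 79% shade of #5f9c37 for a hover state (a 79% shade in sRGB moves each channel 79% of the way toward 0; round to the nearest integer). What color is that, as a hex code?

#5f9c37 is rgb(95, 156, 55).
Lerp each channel 79% toward 0:
  R: 95 + 0.79×(0−95) = 95 − 75.05 = 19.95 → 20
  G: 156 − 123.24 = 32.76 → 33
  B: 55 + 0.79×(0−55) = 55 − 43.45 = 11.55 → 12
rgb(20, 33, 12) = #14210c.

#14210c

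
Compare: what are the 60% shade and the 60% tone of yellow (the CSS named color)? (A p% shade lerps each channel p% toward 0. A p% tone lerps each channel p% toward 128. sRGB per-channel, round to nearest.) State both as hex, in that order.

CSS yellow is rgb(255, 255, 0).
60% shade:
  R: 255 + 0.6×(0−255) = 255 − 153 = 102 → 102
  G: 255 + 0.6×(0−255) = 255 − 153 = 102 → 102
  B: 0 + 0.6×(0−0) = 0 + 0 = 0 → 0
  → #666600
60% tone:
  R: 255 + 0.6×(128−255) = 255 − 76.2 = 178.8 → 179
  G: 255 + 0.6×(128−255) = 255 − 76.2 = 178.8 → 179
  B: 0 + 0.6×(128−0) = 0 + 76.8 = 76.8 → 77
  → #B3B34D

#666600, #B3B34D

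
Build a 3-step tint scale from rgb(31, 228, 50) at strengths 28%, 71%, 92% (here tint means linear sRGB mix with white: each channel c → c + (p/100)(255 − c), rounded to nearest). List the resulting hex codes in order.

28%: (31 + 62.72 = 93.72→94, 228 + 7.56 = 235.56→236, 50 + 57.4 = 107.4→107) → #5EEC6B
71%: (31 + 159.04 = 190.04→190, 228 + 19.17 = 247.17→247, 50 + 145.55 = 195.55→196) → #BEF7C4
92%: (31 + 206.08 = 237.08→237, 228 + 24.84 = 252.84→253, 50 + 188.6 = 238.6→239) → #EDFDEF

#5EEC6B, #BEF7C4, #EDFDEF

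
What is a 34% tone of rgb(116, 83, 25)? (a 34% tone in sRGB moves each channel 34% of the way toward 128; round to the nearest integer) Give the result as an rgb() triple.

A 34% tone moves each channel 34% toward 128:
  R: 116 + 4.08 = 120.08 → 120
  G: 83 + 0.34×(128−83) = 83 + 15.3 = 98.3 → 98
  B: 25 + 0.34×(128−25) = 25 + 35.02 = 60.02 → 60

rgb(120, 98, 60)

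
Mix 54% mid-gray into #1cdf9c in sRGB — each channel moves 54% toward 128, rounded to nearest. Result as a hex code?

#52ac8d

#1cdf9c is rgb(28, 223, 156).
A 54% tone moves each channel 54% toward 128:
  R: 28 + 0.54×(128−28) = 28 + 54 = 82 → 82
  G: 223 − 51.3 = 171.7 → 172
  B: 156 + 0.54×(128−156) = 156 − 15.12 = 140.88 → 141
rgb(82, 172, 141) = #52ac8d.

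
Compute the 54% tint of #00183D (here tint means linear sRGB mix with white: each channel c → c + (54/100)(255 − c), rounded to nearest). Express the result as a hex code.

#8A95A6

#00183D is rgb(0, 24, 61).
Lerp each channel 54% toward 255:
  R: 0 + 137.7 = 137.7 → 138
  G: 24 + 0.54×(255−24) = 24 + 124.74 = 148.74 → 149
  B: 61 + 104.76 = 165.76 → 166
rgb(138, 149, 166) = #8A95A6.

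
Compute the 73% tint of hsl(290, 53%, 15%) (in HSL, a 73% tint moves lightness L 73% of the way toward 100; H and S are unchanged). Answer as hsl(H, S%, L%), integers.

L moves 73% from 15 toward 100: 15 + 62.05 = 77.05 → 77.
H and S are unchanged.

hsl(290, 53%, 77%)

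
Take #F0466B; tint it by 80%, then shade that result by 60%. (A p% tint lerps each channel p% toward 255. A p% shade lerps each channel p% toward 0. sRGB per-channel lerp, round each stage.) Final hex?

#F0466B is rgb(240, 70, 107).
An 80% tint moves each channel 80% toward 255:
  R: 240 + 12 = 252 → 252
  G: 70 + 0.8×(255−70) = 70 + 148 = 218 → 218
  B: 107 + 0.8×(255−107) = 107 + 118.4 = 225.4 → 225
After the tint: rgb(252, 218, 225) = #FCDAE1.
Per channel, c → c + 0.6(0 − c):
  R: 252 − 151.2 = 100.8 → 101
  G: 218 + 0.6×(0−218) = 218 − 130.8 = 87.2 → 87
  B: 225 + 0.6×(0−225) = 225 − 135 = 90 → 90
rgb(101, 87, 90) = #65575A.

#65575A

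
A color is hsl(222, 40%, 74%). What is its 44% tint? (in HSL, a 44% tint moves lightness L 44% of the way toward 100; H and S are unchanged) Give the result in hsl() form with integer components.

hsl(222, 40%, 85%)

L moves 44% from 74 toward 100: 74 + 11.44 = 85.44 → 85.
H and S are unchanged.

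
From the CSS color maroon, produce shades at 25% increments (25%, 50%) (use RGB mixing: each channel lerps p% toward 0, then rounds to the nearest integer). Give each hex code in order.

#600000, #400000

CSS maroon is rgb(128, 0, 0).
25%: (128 − 32 = 96→96, 0→0, 0→0) → #600000
50%: (128 − 64 = 64→64, 0→0, 0→0) → #400000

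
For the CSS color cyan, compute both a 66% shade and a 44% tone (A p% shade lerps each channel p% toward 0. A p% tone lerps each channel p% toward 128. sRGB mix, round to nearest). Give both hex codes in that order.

#005757, #38C7C7

CSS cyan is rgb(0, 255, 255).
66% shade:
  R: 0 + 0 = 0 → 0
  G: 255 − 168.3 = 86.7 → 87
  B: 255 + 0.66×(0−255) = 255 − 168.3 = 86.7 → 87
  → #005757
44% tone:
  R: 0 + 0.44×(128−0) = 0 + 56.32 = 56.32 → 56
  G: 255 − 55.88 = 199.12 → 199
  B: 255 + 0.44×(128−255) = 255 − 55.88 = 199.12 → 199
  → #38C7C7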